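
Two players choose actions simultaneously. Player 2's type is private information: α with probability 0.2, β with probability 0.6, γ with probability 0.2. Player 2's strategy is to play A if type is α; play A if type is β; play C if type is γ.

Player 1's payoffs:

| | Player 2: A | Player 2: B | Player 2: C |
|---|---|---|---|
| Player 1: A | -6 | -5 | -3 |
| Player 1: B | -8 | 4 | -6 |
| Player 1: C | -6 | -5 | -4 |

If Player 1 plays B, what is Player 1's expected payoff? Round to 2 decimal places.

E[B] = 0.2·(-8) + 0.6·(-8) + 0.2·(-6) = (-1.6) + (-4.8) + (-1.2) = -7.6

-7.60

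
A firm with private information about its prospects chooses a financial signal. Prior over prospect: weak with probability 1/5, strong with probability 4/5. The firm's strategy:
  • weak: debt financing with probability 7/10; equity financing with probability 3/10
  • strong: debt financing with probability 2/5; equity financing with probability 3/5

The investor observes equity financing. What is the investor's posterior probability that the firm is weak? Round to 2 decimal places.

0.11

P(equity financing) = (1/5)·(3/10) + (4/5)·(3/5) = 27/50
P(weak | equity financing) = ((1/5)·(3/10)) / (27/50) = (3/50) / (27/50) = 1/9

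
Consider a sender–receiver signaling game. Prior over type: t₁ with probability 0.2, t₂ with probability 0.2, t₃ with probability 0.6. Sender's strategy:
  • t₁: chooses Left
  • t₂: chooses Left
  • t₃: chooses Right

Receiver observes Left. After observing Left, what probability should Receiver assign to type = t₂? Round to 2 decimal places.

P(Left) = 0.2·1 + 0.2·1 + 0.6·0 = 0.4
P(t₂ | Left) = (0.2·1) / 0.4 = 0.2 / 0.4 = 0.5

0.50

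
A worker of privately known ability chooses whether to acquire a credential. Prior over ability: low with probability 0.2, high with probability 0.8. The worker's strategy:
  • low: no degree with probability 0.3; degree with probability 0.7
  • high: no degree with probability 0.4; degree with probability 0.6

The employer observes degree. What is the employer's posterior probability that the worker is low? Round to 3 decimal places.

Apply Bayes' rule using the sender's strategy as the likelihood.
P(degree) = 0.2·0.7 + 0.8·0.6 = 0.62
P(low | degree) = (0.2·0.7) / 0.62 = 0.14 / 0.62 = 0.225806

0.226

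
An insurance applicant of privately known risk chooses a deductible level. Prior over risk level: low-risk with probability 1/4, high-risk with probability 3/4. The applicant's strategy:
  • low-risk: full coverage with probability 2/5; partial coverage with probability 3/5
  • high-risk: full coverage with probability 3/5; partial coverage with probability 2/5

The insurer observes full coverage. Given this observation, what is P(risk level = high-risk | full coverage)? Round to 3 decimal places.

Apply Bayes' rule using the sender's strategy as the likelihood.
P(full coverage) = (1/4)·(2/5) + (3/4)·(3/5) = 11/20
P(high-risk | full coverage) = ((3/4)·(3/5)) / (11/20) = (9/20) / (11/20) = 9/11

0.818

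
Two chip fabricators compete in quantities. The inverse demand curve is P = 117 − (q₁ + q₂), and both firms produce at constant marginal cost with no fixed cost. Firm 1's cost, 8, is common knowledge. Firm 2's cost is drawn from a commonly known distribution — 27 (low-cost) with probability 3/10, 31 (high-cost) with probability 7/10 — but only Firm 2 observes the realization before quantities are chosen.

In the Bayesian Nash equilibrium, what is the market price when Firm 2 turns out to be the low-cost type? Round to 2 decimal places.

Each type of Firm 2 best-responds to q₁; Firm 1 best-responds to the expected q₂ over Firm 2's types.
Firm 2 with cost c maximizes (117 − (q₁+q₂) − c)·q₂, giving q₂(c) = (117 − c − q₁)/2.
E[c₂] = 3/10·27 + 7/10·31 = 29.8
Firm 1's FOC against E[q₂] yields q₁ = (117 − 2·8 + E[c₂])/3 = (117 − 16 + 29.8)/3 = 43.6.
q₂(low-cost) = 23.2, so P = 117 − (43.6 + 23.2) = 50.2.

50.20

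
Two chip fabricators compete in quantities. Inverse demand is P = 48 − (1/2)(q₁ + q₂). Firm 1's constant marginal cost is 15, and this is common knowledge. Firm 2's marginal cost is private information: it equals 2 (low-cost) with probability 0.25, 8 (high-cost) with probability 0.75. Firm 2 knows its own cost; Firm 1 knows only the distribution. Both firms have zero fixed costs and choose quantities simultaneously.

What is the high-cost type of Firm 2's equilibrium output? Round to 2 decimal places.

Each type of Firm 2 best-responds to q₁; Firm 1 best-responds to the expected q₂ over Firm 2's types.
Firm 2 with cost c maximizes (48 − (1/2)(q₁+q₂) − c)·q₂, giving q₂(c) = (48 − c − (1/2)q₁).
E[c₂] = 0.25·2 + 0.75·8 = 6.5
Firm 1's FOC against E[q₂] yields q₁ = (48 − 2·15 + E[c₂])/(3/2) = (48 − 30 + 6.5)/(3/2) = 16.3333.
q₂(high-cost) = (48 − 8 − (1/2)·16.3333) = 31.8333.

31.83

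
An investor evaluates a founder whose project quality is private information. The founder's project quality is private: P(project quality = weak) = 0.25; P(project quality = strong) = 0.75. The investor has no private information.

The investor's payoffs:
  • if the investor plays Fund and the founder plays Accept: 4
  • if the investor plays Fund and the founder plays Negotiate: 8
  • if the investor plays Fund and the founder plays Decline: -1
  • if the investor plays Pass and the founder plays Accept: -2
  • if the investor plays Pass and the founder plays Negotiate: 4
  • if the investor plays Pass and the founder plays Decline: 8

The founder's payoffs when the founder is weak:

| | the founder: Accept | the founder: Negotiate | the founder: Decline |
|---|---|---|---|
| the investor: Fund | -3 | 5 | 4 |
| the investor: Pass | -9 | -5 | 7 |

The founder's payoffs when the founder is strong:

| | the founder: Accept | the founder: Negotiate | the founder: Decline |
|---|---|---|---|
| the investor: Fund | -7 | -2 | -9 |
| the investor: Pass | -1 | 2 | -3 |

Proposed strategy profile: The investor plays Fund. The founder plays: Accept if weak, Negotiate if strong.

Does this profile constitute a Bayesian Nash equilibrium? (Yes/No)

No

The investor plays Fund: E[Fund] = 0.25·(4) + 0.75·(8) = 7; E[Pass] = 2.5. Best-responding. ✓
The founder (project quality weak), facing Fund: Accept gives -3, Negotiate gives 5, Decline gives 4. Proposed Accept is not best — profitable deviation exists. ✗
The founder (project quality strong), facing Fund: Accept gives -7, Negotiate gives -2, Decline gives -9. Proposed Negotiate is best. ✓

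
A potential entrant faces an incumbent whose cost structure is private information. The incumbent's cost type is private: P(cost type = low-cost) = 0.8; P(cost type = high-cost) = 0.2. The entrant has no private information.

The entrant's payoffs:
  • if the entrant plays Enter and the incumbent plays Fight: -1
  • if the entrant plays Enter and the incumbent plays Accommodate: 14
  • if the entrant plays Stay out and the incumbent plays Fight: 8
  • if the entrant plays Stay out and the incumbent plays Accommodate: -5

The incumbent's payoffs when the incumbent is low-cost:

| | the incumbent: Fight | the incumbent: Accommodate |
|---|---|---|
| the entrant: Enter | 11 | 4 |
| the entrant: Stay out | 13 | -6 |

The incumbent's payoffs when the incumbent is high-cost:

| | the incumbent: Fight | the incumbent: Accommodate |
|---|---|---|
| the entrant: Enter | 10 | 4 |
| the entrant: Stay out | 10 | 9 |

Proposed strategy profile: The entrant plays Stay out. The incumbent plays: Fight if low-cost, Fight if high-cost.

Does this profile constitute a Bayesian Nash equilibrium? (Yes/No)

A profile is a BNE iff every type of every player is best-responding given beliefs about the other side.
The entrant plays Stay out: E[Stay out] = 0.8·(8) + 0.2·(8) = 8; E[Enter] = -1. Best-responding. ✓
The incumbent (cost type low-cost), facing Stay out: Fight gives 13, Accommodate gives -6. Proposed Fight is best. ✓
The incumbent (cost type high-cost), facing Stay out: Fight gives 10, Accommodate gives 9. Proposed Fight is best. ✓

Yes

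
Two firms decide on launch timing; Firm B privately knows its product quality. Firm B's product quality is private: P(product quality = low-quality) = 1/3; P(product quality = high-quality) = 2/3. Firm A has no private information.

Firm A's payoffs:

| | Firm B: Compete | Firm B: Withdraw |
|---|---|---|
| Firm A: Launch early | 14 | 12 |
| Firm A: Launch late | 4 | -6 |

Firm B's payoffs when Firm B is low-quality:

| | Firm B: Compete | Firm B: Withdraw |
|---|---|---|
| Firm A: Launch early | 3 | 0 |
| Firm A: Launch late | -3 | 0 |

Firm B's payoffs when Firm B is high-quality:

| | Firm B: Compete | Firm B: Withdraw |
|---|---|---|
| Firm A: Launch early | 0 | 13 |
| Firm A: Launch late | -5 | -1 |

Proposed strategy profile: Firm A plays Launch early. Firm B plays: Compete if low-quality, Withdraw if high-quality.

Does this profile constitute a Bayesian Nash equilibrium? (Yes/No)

Yes

Firm A plays Launch early: E[Launch early] = 1/3·(14) + 2/3·(12) = 38/3; E[Launch late] = -8/3. Best-responding. ✓
Firm B (product quality low-quality), facing Launch early: Compete gives 3, Withdraw gives 0. Proposed Compete is best. ✓
Firm B (product quality high-quality), facing Launch early: Compete gives 0, Withdraw gives 13. Proposed Withdraw is best. ✓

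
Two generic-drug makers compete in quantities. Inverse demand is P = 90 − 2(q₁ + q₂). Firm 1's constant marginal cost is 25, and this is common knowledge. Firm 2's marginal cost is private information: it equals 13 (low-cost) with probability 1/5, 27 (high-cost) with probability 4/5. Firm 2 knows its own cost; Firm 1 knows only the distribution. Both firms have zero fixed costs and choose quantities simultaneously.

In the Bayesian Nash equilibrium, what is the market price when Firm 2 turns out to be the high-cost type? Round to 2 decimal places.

Type-c best response for Firm 2: q₂(c) = (90 − c)/4 − q₁/2.
Firm 1 maximizes expected profit; its first-order condition is 90 − 4q₁ − 2E[q₂] − 25 = 0.
Substituting E[q₂] and solving: E[c₂] = 24.2, so q₁ = (90 − 2·25 + 24.2)/6 = 10.7.
q₂(high-cost) = 10.4, so P = 90 − 2·(10.7 + 10.4) = 47.8.

47.80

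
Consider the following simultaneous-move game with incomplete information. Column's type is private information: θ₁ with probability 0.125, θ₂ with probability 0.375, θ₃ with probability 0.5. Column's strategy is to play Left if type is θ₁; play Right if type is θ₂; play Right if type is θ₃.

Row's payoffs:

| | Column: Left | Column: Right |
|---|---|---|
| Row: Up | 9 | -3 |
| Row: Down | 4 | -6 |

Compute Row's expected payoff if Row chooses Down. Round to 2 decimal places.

-4.75

Take the expectation over Column's type, weighting each type's action by its prior probability.
E[Down] = 0.125·4 + 0.375·(-6) + 0.5·(-6) = 0.5 + (-2.25) + (-3) = -4.75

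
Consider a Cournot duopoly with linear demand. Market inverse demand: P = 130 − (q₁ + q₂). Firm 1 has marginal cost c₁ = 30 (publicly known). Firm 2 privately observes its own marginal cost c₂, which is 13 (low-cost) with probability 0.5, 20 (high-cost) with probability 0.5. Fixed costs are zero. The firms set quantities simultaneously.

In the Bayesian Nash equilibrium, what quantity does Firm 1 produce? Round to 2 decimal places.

Each type of Firm 2 best-responds to q₁; Firm 1 best-responds to the expected q₂ over Firm 2's types.
Firm 2 with cost c maximizes (130 − (q₁+q₂) − c)·q₂, giving q₂(c) = (130 − c − q₁)/2.
E[c₂] = 0.5·13 + 0.5·20 = 16.5
Firm 1's FOC against E[q₂] yields q₁ = (130 − 2·30 + E[c₂])/3 = (130 − 60 + 16.5)/3 = 28.8333.

28.83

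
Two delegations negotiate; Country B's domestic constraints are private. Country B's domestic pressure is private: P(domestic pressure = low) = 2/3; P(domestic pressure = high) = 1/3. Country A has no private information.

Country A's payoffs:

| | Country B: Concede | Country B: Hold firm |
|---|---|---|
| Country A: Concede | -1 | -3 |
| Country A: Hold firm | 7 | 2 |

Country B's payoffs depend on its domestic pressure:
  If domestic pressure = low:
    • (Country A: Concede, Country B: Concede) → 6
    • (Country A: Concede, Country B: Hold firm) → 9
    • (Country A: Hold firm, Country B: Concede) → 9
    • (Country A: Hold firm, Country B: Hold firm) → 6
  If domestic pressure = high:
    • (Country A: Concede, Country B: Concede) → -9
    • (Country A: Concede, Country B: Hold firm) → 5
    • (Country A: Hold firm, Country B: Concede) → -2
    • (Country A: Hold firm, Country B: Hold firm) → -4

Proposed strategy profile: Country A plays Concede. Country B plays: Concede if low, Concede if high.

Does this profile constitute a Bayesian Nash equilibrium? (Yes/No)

No

Country A plays Concede: E[Concede] = 2/3·(-1) + 1/3·(-1) = -1; E[Hold firm] = 7. Not best-responding. ✗
Country B (domestic pressure low), facing Concede: Concede gives 6, Hold firm gives 9. Proposed Concede is not best — profitable deviation exists. ✗
Country B (domestic pressure high), facing Concede: Concede gives -9, Hold firm gives 5. Proposed Concede is not best — profitable deviation exists. ✗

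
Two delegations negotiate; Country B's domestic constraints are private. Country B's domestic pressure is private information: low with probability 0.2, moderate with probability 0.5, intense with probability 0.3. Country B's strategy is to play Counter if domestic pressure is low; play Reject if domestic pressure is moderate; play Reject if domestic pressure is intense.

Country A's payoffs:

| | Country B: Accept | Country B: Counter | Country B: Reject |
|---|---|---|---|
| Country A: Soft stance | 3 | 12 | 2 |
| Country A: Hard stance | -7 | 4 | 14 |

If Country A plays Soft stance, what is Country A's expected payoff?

E[Soft stance] = 0.2·12 + 0.5·2 + 0.3·2 = 2.4 + 1 + 0.6 = 4

4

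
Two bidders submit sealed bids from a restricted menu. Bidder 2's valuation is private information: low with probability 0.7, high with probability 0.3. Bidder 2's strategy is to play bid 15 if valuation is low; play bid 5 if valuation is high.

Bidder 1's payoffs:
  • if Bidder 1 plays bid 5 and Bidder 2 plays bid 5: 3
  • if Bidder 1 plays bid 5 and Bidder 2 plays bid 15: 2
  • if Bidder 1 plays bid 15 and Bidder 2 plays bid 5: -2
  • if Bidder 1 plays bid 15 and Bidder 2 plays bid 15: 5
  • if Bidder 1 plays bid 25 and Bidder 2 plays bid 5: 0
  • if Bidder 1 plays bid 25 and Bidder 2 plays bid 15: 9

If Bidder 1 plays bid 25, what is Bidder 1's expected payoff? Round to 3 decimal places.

Take the expectation over Bidder 2's valuation, weighting each type's action by its prior probability.
E[bid 25] = 0.7·9 + 0.3·0 = 6.3 + 0 = 6.3

6.300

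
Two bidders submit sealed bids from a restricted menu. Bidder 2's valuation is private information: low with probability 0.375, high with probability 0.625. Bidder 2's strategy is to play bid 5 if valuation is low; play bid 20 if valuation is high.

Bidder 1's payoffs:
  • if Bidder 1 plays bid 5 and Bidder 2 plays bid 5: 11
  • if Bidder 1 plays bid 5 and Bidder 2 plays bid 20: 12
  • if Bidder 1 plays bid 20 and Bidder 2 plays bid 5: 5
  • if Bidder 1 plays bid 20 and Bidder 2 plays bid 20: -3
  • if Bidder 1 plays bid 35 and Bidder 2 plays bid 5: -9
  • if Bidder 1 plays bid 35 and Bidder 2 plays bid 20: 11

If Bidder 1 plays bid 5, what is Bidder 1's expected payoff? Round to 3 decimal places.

E[bid 5] = 0.375·11 + 0.625·12 = 4.125 + 7.5 = 11.625

11.625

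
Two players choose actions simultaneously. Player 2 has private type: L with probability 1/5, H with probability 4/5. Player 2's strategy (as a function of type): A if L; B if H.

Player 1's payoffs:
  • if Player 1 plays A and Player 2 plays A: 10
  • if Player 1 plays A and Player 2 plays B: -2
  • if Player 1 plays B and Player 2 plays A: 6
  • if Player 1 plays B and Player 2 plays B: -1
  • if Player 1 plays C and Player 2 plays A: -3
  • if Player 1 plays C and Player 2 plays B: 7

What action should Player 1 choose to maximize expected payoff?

C

E[A] = 1/5·(10) + 4/5·(-2) = 2/5
E[B] = 1/5·(6) + 4/5·(-1) = 2/5
E[C] = 1/5·(-3) + 4/5·(7) = 5
Best response: C (5 is the largest).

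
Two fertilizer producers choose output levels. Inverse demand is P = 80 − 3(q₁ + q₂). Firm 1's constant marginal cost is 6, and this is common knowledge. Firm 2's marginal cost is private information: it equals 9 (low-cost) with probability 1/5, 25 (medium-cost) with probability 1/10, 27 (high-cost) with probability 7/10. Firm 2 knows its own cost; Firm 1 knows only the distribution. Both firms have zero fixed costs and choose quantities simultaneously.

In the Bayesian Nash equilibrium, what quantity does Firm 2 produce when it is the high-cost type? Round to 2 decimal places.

3.77

Type-c best response for Firm 2: q₂(c) = (80 − c)/6 − q₁/2.
Firm 1 maximizes expected profit; its first-order condition is 80 − 6q₁ − 3E[q₂] − 6 = 0.
Substituting E[q₂] and solving: E[c₂] = 23.2, so q₁ = (80 − 2·6 + 23.2)/9 = 10.1333.
q₂(high-cost) = (80 − 27 − 3·10.1333)/6 = 3.76667.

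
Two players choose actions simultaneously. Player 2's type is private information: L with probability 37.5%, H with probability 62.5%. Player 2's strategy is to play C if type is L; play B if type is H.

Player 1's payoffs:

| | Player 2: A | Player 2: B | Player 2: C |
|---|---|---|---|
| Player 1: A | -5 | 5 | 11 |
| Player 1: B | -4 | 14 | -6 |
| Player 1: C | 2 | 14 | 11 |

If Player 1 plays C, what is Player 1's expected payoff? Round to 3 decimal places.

12.875

E[C] = 0.375·11 + 0.625·14 = 4.125 + 8.75 = 12.875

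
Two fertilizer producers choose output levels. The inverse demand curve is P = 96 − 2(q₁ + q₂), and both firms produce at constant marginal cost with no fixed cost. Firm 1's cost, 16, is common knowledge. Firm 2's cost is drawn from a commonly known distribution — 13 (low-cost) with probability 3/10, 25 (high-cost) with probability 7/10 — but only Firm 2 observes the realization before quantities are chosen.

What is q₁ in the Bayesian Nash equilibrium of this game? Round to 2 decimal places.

14.23

Type-c best response for Firm 2: q₂(c) = (96 − c)/4 − q₁/2.
Firm 1 maximizes expected profit; its first-order condition is 96 − 4q₁ − 2E[q₂] − 16 = 0.
Substituting E[q₂] and solving: E[c₂] = 21.4, so q₁ = (96 − 2·16 + 21.4)/6 = 14.2333.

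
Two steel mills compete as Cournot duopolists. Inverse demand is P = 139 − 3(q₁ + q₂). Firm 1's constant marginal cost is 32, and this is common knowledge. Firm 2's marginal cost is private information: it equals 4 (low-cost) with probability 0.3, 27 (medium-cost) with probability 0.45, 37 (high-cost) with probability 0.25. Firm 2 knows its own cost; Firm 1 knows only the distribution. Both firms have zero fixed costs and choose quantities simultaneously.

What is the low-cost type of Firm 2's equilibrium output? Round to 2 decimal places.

Firm 2 with cost c maximizes (139 − 3(q₁+q₂) − c)·q₂, giving q₂(c) = (139 − c − 3q₁)/6.
E[c₂] = 0.3·4 + 0.45·27 + 0.25·37 = 22.6
Firm 1's FOC against E[q₂] yields q₁ = (139 − 2·32 + E[c₂])/9 = (139 − 64 + 22.6)/9 = 10.8444.
q₂(low-cost) = (139 − 4 − 3·10.8444)/6 = 17.0778.

17.08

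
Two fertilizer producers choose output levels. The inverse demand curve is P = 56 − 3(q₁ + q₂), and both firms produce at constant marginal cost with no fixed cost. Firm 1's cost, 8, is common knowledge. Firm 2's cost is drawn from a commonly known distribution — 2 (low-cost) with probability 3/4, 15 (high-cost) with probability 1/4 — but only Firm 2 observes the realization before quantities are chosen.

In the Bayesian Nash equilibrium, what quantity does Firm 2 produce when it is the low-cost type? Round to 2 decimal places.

6.49

Type-c best response for Firm 2: q₂(c) = (56 − c)/6 − q₁/2.
Firm 1 maximizes expected profit; its first-order condition is 56 − 6q₁ − 3E[q₂] − 8 = 0.
Substituting E[q₂] and solving: E[c₂] = 5.25, so q₁ = (56 − 2·8 + 5.25)/9 = 5.02778.
q₂(low-cost) = (56 − 2 − 3·5.02778)/6 = 6.48611.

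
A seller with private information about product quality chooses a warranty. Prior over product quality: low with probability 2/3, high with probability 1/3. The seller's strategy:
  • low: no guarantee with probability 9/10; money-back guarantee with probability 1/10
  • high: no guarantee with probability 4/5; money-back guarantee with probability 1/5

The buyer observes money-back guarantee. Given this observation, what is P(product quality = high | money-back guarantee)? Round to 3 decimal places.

Apply Bayes' rule using the sender's strategy as the likelihood.
P(money-back guarantee) = (2/3)·(1/10) + (1/3)·(1/5) = 2/15
P(high | money-back guarantee) = ((1/3)·(1/5)) / (2/15) = (1/15) / (2/15) = 1/2

0.500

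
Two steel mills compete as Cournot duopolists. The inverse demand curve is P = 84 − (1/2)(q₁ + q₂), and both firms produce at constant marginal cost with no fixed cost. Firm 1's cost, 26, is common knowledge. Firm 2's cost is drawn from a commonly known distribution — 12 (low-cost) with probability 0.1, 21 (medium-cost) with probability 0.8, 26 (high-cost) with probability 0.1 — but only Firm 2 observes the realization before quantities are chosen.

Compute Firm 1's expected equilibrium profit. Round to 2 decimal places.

614.84

Firm 2 with cost c maximizes (84 − (1/2)(q₁+q₂) − c)·q₂, giving q₂(c) = (84 − c − (1/2)q₁).
E[c₂] = 0.1·12 + 0.8·21 + 0.1·26 = 20.6
Firm 1's FOC against E[q₂] yields q₁ = (84 − 2·26 + E[c₂])/(3/2) = (84 − 52 + 20.6)/(3/2) = 35.0667.
E[P] = 84 − (1/2)·(q₁ + E[q₂]) = 43.5333; Firm 1's expected profit = (E[P] − 26)·q₁ = (43.5333 − 26)·35.0667 = 614.836.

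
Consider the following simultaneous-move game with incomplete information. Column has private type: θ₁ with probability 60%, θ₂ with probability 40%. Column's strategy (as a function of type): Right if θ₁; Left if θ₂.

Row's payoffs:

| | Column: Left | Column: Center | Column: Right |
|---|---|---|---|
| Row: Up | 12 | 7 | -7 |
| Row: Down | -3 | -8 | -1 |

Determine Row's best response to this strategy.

Up

E[Up] = 0.6·(-7) + 0.4·(12) = 0.6
E[Down] = 0.6·(-1) + 0.4·(-3) = -1.8
Best response: Up (0.6 is the largest).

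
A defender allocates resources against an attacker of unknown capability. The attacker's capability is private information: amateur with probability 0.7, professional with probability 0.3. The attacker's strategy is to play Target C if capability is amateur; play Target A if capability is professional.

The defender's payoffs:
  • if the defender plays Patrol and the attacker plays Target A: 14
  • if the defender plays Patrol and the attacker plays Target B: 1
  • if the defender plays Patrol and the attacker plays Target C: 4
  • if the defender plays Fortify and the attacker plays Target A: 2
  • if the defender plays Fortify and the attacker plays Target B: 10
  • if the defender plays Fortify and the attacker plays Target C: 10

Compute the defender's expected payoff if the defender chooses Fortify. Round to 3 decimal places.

E[Fortify] = 0.7·10 + 0.3·2 = 7 + 0.6 = 7.6

7.600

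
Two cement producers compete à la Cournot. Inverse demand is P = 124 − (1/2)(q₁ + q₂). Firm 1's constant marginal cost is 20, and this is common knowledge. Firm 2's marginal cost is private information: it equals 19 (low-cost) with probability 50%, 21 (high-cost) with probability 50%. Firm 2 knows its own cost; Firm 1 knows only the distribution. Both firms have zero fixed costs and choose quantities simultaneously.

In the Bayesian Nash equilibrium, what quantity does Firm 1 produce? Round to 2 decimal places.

Each type of Firm 2 best-responds to q₁; Firm 1 best-responds to the expected q₂ over Firm 2's types.
Firm 2 with cost c maximizes (124 − (1/2)(q₁+q₂) − c)·q₂, giving q₂(c) = (124 − c − (1/2)q₁).
E[c₂] = 0.5·19 + 0.5·21 = 20
Firm 1's FOC against E[q₂] yields q₁ = (124 − 2·20 + E[c₂])/(3/2) = (124 − 40 + 20)/(3/2) = 69.3333.

69.33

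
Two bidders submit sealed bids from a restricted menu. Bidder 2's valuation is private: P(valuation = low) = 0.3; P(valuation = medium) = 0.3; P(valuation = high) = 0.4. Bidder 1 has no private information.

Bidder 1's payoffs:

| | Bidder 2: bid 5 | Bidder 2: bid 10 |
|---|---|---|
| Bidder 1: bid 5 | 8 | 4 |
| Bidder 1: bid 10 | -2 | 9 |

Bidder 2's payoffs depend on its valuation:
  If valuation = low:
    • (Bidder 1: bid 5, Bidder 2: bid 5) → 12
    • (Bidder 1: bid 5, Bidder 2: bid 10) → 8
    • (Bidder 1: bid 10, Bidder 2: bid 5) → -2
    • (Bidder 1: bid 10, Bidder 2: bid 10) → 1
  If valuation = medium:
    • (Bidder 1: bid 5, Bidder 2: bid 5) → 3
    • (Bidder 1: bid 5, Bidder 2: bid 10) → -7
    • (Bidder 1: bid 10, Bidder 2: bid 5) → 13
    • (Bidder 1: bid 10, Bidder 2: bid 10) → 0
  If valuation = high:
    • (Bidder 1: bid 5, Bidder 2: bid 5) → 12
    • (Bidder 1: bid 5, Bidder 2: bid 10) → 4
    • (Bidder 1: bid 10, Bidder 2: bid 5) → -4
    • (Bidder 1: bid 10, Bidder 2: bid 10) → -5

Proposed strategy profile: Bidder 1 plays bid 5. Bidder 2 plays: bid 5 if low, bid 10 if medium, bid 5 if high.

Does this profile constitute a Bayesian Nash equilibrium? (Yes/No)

Bidder 1 plays bid 5: E[bid 5] = 0.3·(8) + 0.3·(4) + 0.4·(8) = 6.8; E[bid 10] = 1.3. Best-responding. ✓
Bidder 2 (valuation low), facing bid 5: bid 5 gives 12, bid 10 gives 8. Proposed bid 5 is best. ✓
Bidder 2 (valuation medium), facing bid 5: bid 5 gives 3, bid 10 gives -7. Proposed bid 10 is not best — profitable deviation exists. ✗
Bidder 2 (valuation high), facing bid 5: bid 5 gives 12, bid 10 gives 4. Proposed bid 5 is best. ✓

No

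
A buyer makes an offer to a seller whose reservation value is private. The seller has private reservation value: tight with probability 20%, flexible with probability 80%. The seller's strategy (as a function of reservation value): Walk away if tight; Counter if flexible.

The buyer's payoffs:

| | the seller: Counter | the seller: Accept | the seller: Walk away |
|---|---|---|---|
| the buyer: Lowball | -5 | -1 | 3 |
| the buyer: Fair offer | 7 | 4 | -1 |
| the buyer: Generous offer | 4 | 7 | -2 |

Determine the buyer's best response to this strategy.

E[Lowball] = 0.2·(3) + 0.8·(-5) = -3.4
E[Fair offer] = 0.2·(-1) + 0.8·(7) = 5.4
E[Generous offer] = 0.2·(-2) + 0.8·(4) = 2.8
Best response: Fair offer (5.4 is the largest).

Fair offer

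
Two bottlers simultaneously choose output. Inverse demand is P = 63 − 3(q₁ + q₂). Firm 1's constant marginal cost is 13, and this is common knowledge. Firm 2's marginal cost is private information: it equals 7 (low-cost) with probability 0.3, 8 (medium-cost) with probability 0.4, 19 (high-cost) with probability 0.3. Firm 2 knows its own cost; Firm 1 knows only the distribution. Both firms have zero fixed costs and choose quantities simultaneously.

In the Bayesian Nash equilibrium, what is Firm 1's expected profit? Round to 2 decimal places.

85.33

Firm 2 with cost c maximizes (63 − 3(q₁+q₂) − c)·q₂, giving q₂(c) = (63 − c − 3q₁)/6.
E[c₂] = 0.3·7 + 0.4·8 + 0.3·19 = 11
Firm 1's FOC against E[q₂] yields q₁ = (63 − 2·13 + E[c₂])/9 = (63 − 26 + 11)/9 = 5.33333.
E[P] = 63 − 3·(q₁ + E[q₂]) = 29; Firm 1's expected profit = (E[P] − 13)·q₁ = (29 − 13)·5.33333 = 85.3333.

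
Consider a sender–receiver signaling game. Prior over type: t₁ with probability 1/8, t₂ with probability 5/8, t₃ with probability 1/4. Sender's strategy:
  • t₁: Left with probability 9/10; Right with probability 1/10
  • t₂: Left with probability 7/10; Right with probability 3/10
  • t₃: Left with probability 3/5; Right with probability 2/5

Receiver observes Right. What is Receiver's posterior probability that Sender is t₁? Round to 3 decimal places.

0.042

Apply Bayes' rule using the sender's strategy as the likelihood.
P(Right) = (1/8)·(1/10) + (5/8)·(3/10) + (1/4)·(2/5) = 3/10
P(t₁ | Right) = ((1/8)·(1/10)) / (3/10) = (1/80) / (3/10) = 1/24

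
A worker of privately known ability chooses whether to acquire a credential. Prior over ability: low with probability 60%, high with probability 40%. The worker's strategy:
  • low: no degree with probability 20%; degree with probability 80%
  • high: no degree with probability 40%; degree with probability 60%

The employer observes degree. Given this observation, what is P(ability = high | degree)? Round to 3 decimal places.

Apply Bayes' rule using the sender's strategy as the likelihood.
P(degree) = 0.6·0.8 + 0.4·0.6 = 0.72
P(high | degree) = (0.4·0.6) / 0.72 = 0.24 / 0.72 = 0.333333

0.333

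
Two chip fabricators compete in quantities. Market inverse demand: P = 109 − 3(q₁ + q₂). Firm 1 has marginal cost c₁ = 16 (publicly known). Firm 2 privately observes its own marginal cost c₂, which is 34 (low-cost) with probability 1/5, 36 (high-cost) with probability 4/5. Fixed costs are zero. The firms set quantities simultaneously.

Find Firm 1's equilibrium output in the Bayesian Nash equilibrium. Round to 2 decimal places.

Firm 2 with cost c maximizes (109 − 3(q₁+q₂) − c)·q₂, giving q₂(c) = (109 − c − 3q₁)/6.
E[c₂] = 1/5·34 + 4/5·36 = 35.6
Firm 1's FOC against E[q₂] yields q₁ = (109 − 2·16 + E[c₂])/9 = (109 − 32 + 35.6)/9 = 12.5111.

12.51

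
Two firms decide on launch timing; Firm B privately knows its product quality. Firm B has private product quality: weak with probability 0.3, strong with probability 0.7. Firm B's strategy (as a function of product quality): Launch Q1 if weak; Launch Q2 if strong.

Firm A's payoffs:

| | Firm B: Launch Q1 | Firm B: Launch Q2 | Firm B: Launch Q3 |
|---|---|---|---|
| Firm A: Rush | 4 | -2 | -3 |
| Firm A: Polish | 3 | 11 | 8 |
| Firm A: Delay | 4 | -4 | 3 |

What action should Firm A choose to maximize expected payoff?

E[Rush] = 0.3·(4) + 0.7·(-2) = -0.2
E[Polish] = 0.3·(3) + 0.7·(11) = 8.6
E[Delay] = 0.3·(4) + 0.7·(-4) = -1.6
Best response: Polish (8.6 is the largest).

Polish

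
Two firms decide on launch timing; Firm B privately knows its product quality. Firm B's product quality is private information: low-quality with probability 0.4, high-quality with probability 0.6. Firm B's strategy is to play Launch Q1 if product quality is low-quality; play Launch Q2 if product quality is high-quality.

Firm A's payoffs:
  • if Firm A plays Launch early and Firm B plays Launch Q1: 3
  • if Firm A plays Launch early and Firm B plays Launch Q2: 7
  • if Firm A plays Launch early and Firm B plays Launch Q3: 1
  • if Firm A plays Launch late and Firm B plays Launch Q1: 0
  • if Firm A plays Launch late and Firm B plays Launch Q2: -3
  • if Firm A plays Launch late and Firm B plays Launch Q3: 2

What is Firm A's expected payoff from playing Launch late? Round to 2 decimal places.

E[Launch late] = 0.4·0 + 0.6·(-3) = 0 + (-1.8) = -1.8

-1.80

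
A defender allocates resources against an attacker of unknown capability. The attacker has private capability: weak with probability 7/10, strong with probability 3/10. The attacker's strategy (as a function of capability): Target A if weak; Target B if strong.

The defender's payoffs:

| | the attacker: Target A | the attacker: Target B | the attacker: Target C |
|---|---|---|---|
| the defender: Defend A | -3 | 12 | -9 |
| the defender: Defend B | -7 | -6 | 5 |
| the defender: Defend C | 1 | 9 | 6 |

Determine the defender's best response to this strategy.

Defend C

Compute the defender's expected payoff for each action, taking the expectation over the attacker's type.
E[Defend A] = 7/10·(-3) + 3/10·(12) = 3/2
E[Defend B] = 7/10·(-7) + 3/10·(-6) = -67/10
E[Defend C] = 7/10·(1) + 3/10·(9) = 17/5
Best response: Defend C (17/5 is the largest).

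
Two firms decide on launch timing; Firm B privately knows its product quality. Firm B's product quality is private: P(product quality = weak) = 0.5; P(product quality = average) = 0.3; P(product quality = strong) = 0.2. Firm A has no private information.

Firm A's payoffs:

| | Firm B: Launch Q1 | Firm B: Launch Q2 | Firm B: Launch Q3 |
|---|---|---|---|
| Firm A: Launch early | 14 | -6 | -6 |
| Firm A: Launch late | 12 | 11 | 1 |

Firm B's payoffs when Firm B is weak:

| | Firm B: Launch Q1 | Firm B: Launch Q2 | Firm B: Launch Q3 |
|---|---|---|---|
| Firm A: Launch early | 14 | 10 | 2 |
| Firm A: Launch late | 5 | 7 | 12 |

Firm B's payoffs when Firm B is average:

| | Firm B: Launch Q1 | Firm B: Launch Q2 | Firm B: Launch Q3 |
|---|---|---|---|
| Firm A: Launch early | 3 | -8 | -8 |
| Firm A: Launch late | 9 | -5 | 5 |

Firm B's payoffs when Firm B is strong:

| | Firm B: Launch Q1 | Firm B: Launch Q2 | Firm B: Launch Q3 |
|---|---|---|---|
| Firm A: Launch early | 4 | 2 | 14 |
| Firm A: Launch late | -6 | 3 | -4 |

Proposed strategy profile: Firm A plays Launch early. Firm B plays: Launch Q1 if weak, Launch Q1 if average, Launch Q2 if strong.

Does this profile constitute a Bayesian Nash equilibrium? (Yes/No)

Firm A plays Launch early: E[Launch early] = 0.5·(14) + 0.3·(14) + 0.2·(-6) = 10; E[Launch late] = 11.8. Not best-responding. ✗
Firm B (product quality weak), facing Launch early: Launch Q1 gives 14, Launch Q2 gives 10, Launch Q3 gives 2. Proposed Launch Q1 is best. ✓
Firm B (product quality average), facing Launch early: Launch Q1 gives 3, Launch Q2 gives -8, Launch Q3 gives -8. Proposed Launch Q1 is best. ✓
Firm B (product quality strong), facing Launch early: Launch Q1 gives 4, Launch Q2 gives 2, Launch Q3 gives 14. Proposed Launch Q2 is not best — profitable deviation exists. ✗

No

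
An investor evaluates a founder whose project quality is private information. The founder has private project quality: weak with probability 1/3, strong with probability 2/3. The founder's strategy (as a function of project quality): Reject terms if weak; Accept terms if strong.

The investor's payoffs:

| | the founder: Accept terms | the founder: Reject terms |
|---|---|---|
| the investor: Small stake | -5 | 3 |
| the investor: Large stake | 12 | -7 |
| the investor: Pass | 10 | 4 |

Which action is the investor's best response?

Compute the investor's expected payoff for each action, taking the expectation over the founder's type.
E[Small stake] = 1/3·(3) + 2/3·(-5) = -7/3
E[Large stake] = 1/3·(-7) + 2/3·(12) = 17/3
E[Pass] = 1/3·(4) + 2/3·(10) = 8
Best response: Pass (8 is the largest).

Pass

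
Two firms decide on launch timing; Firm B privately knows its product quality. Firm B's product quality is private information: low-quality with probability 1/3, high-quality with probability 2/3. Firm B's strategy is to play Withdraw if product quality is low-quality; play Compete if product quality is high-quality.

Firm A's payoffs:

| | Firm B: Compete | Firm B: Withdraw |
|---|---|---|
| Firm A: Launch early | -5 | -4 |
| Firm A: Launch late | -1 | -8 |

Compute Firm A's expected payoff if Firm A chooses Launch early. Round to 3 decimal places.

E[Launch early] = 1/3·(-4) + 2/3·(-5) = (-4/3) + (-10/3) = -14/3

-4.667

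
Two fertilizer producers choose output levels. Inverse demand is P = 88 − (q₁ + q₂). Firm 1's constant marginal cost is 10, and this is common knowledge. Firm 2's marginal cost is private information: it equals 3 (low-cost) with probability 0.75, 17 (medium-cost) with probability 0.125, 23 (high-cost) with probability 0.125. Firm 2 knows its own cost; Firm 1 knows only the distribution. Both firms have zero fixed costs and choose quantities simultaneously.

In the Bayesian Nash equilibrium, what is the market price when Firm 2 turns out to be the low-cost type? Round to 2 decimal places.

Firm 2 with cost c maximizes (88 − (q₁+q₂) − c)·q₂, giving q₂(c) = (88 − c − q₁)/2.
E[c₂] = 0.75·3 + 0.125·17 + 0.125·23 = 7.25
Firm 1's FOC against E[q₂] yields q₁ = (88 − 2·10 + E[c₂])/3 = (88 − 20 + 7.25)/3 = 25.0833.
q₂(low-cost) = 29.9583, so P = 88 − (25.0833 + 29.9583) = 32.9583.

32.96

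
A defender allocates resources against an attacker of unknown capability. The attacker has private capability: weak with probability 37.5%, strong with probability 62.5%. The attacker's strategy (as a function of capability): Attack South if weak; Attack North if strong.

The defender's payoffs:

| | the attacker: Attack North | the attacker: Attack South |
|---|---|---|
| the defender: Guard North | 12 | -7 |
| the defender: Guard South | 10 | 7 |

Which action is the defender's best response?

Guard South

E[Guard North] = 0.375·(-7) + 0.625·(12) = 4.875
E[Guard South] = 0.375·(7) + 0.625·(10) = 8.875
Best response: Guard South (8.875 is the largest).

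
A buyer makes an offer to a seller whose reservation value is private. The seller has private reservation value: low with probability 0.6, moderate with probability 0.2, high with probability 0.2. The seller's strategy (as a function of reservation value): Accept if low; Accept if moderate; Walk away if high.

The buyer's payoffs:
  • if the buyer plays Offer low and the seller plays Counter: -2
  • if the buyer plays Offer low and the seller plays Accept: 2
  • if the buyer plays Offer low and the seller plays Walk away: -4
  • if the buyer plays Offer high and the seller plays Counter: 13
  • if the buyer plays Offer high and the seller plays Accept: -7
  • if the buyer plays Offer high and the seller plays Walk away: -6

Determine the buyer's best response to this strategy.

Compute the buyer's expected payoff for each action, taking the expectation over the seller's type.
E[Offer low] = 0.6·(2) + 0.2·(2) + 0.2·(-4) = 0.8
E[Offer high] = 0.6·(-7) + 0.2·(-7) + 0.2·(-6) = -6.8
Best response: Offer low (0.8 is the largest).

Offer low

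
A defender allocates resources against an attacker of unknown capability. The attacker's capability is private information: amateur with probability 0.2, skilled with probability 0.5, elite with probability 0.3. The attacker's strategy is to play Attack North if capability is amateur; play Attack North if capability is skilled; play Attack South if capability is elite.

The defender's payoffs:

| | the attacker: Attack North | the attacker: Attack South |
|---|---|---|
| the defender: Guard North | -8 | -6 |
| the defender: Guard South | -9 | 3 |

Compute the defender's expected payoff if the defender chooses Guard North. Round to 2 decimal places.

Take the expectation over the attacker's capability, weighting each type's action by its prior probability.
E[Guard North] = 0.2·(-8) + 0.5·(-8) + 0.3·(-6) = (-1.6) + (-4) + (-1.8) = -7.4

-7.40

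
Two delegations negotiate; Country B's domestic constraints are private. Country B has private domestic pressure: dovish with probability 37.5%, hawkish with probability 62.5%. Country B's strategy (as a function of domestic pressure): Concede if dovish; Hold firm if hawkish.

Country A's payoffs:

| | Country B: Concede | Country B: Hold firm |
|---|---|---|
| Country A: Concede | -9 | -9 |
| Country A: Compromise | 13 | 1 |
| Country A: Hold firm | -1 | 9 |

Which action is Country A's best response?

Compute Country A's expected payoff for each action, taking the expectation over Country B's type.
E[Concede] = 0.375·(-9) + 0.625·(-9) = -9
E[Compromise] = 0.375·(13) + 0.625·(1) = 5.5
E[Hold firm] = 0.375·(-1) + 0.625·(9) = 5.25
Best response: Compromise (5.5 is the largest).

Compromise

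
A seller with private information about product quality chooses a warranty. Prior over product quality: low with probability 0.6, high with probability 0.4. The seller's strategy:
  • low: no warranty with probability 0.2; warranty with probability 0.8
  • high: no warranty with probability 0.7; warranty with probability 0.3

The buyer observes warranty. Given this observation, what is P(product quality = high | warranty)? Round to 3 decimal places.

P(warranty) = 0.6·0.8 + 0.4·0.3 = 0.6
P(high | warranty) = (0.4·0.3) / 0.6 = 0.12 / 0.6 = 0.2

0.200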